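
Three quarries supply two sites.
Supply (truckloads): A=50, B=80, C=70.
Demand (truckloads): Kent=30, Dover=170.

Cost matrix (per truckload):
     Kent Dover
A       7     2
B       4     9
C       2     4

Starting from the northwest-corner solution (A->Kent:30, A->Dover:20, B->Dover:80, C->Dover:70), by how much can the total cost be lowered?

300

Current plan cost = 30·7 + 20·2 + 80·9 + 70·4 = 1250.
Optimal plan:
  A→Dover: 50 × 2 = 100
  B→Kent: 30 × 4 = 120
  B→Dover: 50 × 9 = 450
  C→Dover: 70 × 4 = 280
Optimal cost = 950.
Saving = 1250 − 950 = 300.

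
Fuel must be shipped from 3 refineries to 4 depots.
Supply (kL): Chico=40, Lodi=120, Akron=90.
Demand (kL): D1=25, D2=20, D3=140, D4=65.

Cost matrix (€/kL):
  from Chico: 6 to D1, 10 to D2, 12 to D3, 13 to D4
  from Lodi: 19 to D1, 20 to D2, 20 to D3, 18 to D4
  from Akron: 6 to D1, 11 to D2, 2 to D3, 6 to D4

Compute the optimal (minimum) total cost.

Optimal allocation:
  Chico to D1: 25 × €6 = €150
  Chico to D2: 15 × €10 = €150
  Lodi to D2: 5 × €20 = €100
  Lodi to D3: 50 × €20 = €1000
  Lodi to D4: 65 × €18 = €1170
  Akron to D3: 90 × €2 = €180
Total = 150 + 150 + 100 + 1000 + 1170 + 180 = €2750.
(Supply check: Chico ships 40; Lodi ships 120; Akron ships 90.)

2750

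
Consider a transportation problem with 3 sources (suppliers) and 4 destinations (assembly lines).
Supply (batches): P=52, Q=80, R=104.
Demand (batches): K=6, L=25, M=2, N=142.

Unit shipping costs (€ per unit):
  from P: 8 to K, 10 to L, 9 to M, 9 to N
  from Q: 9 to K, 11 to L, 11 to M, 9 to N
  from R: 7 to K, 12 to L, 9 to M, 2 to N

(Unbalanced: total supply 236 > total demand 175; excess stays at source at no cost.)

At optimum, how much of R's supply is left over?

0

Minimum-cost shipments:
  P->K: 6 × €8 = €48
  P->L: 25 × €10 = €250
  P->M: 2 × €9 = €18
  P->N: 19 × €9 = €171
  Q->N: 19 × €9 = €171
  R->N: 104 × €2 = €208
Total cost = €866.
R ships 104 of its 104, leaving 0.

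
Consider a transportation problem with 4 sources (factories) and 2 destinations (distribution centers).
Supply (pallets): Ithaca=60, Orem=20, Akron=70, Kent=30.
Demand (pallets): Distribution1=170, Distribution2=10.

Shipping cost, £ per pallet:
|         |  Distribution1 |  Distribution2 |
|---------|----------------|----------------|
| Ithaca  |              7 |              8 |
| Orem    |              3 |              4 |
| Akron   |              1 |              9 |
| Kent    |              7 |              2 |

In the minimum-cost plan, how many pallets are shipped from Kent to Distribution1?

Solving gives:
  Ithaca to Distribution1: 60 pallets
  Orem to Distribution1: 20 pallets
  Akron to Distribution1: 70 pallets
  Kent to Distribution1: 20 pallets
  Kent to Distribution2: 10 pallets
Total cost = £710.
So Kent→Distribution1 carries 20 pallets.

20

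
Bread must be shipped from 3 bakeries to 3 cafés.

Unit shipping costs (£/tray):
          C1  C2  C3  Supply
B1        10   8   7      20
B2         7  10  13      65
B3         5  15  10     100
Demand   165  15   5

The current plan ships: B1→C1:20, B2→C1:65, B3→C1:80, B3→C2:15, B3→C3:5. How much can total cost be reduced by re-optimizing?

220

Current plan cost = 20·10 + 65·7 + 80·5 + 15·15 + 5·10 = £1330.
Optimal plan:
  B1–C2: 15 × £8 = £120
  B1–C3: 5 × £7 = £35
  B2–C1: 65 × £7 = £455
  B3–C1: 100 × £5 = £500
Optimal cost = £1110.
Saving = 1330 − 1110 = £220.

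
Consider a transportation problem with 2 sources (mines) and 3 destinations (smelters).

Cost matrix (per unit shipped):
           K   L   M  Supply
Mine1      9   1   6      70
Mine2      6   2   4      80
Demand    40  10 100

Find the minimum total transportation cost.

770

One minimum-cost allocation:
  Mine1–L: 10 tons
  Mine1–M: 60 tons
  Mine2–K: 40 tons
  Mine2–M: 40 tons
Total cost = 770.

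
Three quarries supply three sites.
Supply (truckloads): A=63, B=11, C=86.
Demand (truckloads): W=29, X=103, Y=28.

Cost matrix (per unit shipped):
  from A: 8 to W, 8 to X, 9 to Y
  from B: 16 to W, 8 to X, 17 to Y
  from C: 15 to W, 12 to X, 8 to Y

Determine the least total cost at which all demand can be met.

1512

One minimum-cost allocation:
  A to W: 29 truckloads
  A to X: 34 truckloads
  B to X: 11 truckloads
  C to X: 58 truckloads
  C to Y: 28 truckloads
Total cost = 1512.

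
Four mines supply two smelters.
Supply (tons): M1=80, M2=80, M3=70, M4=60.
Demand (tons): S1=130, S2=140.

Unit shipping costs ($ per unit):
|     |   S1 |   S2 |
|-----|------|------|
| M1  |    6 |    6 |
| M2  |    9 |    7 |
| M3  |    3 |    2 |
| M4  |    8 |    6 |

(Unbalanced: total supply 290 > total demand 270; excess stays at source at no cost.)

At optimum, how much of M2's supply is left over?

20

Minimum-cost shipments:
  M1→S1: 80 tons
  M2→S2: 60 tons
  M3→S1: 50 tons
  M3→S2: 20 tons
  M4→S2: 60 tons
Total cost = $1450.
M2 ships 60 of its 80, leaving 20.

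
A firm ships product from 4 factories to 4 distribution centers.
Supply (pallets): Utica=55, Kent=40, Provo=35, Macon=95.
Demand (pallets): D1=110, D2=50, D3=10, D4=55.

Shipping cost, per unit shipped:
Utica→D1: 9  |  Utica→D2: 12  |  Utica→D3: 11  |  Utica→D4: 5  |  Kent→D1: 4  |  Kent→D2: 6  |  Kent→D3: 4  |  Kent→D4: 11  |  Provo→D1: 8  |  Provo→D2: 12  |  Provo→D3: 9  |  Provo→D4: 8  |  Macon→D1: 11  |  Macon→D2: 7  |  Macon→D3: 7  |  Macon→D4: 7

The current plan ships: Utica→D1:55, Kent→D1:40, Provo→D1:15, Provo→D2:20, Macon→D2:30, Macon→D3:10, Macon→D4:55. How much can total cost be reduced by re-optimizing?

160

Current plan cost = 55·9 + 40·4 + 15·8 + 20·12 + 30·7 + 10·7 + 55·7 = 1680.
Optimal plan:
  Utica to D1: 35 × 9 = 315
  Utica to D4: 20 × 5 = 100
  Kent to D1: 40 × 4 = 160
  Provo to D1: 35 × 8 = 280
  Macon to D2: 50 × 7 = 350
  Macon to D3: 10 × 7 = 70
  Macon to D4: 35 × 7 = 245
Optimal cost = 1520.
Saving = 1680 − 1520 = 160.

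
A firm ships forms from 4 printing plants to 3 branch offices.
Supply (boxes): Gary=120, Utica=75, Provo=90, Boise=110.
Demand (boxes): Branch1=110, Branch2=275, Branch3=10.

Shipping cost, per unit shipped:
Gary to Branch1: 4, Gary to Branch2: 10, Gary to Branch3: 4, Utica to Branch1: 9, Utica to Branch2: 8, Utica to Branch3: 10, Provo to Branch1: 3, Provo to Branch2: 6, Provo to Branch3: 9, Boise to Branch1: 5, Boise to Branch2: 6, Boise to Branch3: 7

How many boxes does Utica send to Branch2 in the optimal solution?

75

The minimum-cost plan:
  Gary to Branch1: 110 boxes
  Gary to Branch3: 10 boxes
  Utica to Branch2: 75 boxes
  Provo to Branch2: 90 boxes
  Boise to Branch2: 110 boxes
Total cost = 2280.
So Utica→Branch2 carries 75 boxes.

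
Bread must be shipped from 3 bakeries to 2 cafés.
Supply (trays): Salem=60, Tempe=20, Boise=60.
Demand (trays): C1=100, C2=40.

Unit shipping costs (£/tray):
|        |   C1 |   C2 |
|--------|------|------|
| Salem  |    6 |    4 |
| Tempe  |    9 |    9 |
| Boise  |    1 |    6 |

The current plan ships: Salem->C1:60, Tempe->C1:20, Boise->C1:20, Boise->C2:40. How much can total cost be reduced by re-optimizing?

Current plan cost = 60·6 + 20·9 + 20·1 + 40·6 = £800.
Optimal plan:
  Salem to C1: 20 × £6 = £120
  Salem to C2: 40 × £4 = £160
  Tempe to C1: 20 × £9 = £180
  Boise to C1: 60 × £1 = £60
Optimal cost = £520.
Saving = 800 − 520 = £280.

280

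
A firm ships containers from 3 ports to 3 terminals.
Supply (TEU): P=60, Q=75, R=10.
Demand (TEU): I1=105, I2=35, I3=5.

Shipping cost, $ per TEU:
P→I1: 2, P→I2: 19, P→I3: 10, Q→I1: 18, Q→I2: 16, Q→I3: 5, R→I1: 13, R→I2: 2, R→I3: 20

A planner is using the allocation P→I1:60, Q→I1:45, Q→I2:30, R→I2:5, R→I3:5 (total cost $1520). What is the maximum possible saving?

Current plan cost = 60·2 + 45·18 + 30·16 + 5·2 + 5·20 = $1520.
Optimal plan:
  P→I1: 60 TEU
  Q→I1: 45 TEU
  Q→I2: 25 TEU
  Q→I3: 5 TEU
  R→I2: 10 TEU
Optimal cost = $1375.
Saving = 1520 − 1375 = $145.

145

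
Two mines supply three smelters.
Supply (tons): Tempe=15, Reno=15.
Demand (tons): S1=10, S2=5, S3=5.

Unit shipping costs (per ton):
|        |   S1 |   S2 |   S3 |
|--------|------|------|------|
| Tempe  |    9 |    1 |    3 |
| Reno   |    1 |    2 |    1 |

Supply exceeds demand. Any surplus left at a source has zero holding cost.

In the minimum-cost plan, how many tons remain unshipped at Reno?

An optimal plan:
  Tempe–S2: 5 × 1 = 5
  Reno–S1: 10 × 1 = 10
  Reno–S3: 5 × 1 = 5
Total cost = 20.
Reno ships 15 of its 15, leaving 0.

0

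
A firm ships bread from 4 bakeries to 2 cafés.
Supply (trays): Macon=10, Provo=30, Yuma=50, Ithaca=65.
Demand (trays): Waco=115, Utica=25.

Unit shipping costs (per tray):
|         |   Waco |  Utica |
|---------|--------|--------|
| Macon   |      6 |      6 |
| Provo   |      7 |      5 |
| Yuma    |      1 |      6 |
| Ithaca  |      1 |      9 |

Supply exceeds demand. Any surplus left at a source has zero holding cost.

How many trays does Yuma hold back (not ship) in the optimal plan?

An optimal plan:
  Provo->Utica: 25 × 5 = 125
  Yuma->Waco: 50 × 1 = 50
  Ithaca->Waco: 65 × 1 = 65
Total cost = 240.
Yuma ships 50 of its 50, leaving 0.

0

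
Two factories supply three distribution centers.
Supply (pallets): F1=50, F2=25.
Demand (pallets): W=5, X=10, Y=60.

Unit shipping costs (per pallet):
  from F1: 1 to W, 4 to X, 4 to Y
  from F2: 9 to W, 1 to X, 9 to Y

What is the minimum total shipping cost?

One minimum-cost allocation:
  F1→W: 5 pallets
  F1→Y: 45 pallets
  F2→X: 10 pallets
  F2→Y: 15 pallets
Total cost = 330.

330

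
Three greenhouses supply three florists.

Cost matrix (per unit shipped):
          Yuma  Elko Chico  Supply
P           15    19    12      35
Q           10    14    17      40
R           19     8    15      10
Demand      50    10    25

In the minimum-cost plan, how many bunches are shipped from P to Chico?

Solving gives:
  P–Yuma: 10 bunches
  P–Chico: 25 bunches
  Q–Yuma: 40 bunches
  R–Elko: 10 bunches
Total cost = 930.
So P→Chico carries 25 bunches.

25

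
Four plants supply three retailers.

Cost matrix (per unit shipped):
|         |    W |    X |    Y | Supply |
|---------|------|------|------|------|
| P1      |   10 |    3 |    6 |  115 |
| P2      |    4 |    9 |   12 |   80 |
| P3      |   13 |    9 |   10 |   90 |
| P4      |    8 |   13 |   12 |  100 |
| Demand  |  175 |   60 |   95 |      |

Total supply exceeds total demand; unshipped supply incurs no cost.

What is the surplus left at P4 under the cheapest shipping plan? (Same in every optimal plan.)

An optimal plan:
  P1 to X: 60 units
  P1 to Y: 55 units
  P2 to W: 80 units
  P3 to Y: 40 units
  P4 to W: 95 units
Total cost = 1990.
P4 ships 95 of its 100, leaving 5.

5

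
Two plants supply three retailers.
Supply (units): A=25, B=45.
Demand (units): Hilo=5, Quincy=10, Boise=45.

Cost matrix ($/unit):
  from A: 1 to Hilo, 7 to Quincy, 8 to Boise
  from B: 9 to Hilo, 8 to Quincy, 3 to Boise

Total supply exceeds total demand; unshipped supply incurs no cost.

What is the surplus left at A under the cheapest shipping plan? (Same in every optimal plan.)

An optimal plan:
  A→Hilo: 5 × $1 = $5
  A→Quincy: 10 × $7 = $70
  B→Boise: 45 × $3 = $135
Total cost = $210.
A ships 15 of its 25, leaving 10.

10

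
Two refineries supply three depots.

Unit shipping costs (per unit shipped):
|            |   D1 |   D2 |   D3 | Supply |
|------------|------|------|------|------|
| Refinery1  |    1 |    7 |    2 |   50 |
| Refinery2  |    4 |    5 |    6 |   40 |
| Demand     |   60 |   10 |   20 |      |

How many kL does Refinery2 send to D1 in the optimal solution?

The minimum-cost plan:
  Refinery1–D1: 30 × 1 = 30
  Refinery1–D3: 20 × 2 = 40
  Refinery2–D1: 30 × 4 = 120
  Refinery2–D2: 10 × 5 = 50
Total cost = 240.
So Refinery2→D1 carries 30 kL.

30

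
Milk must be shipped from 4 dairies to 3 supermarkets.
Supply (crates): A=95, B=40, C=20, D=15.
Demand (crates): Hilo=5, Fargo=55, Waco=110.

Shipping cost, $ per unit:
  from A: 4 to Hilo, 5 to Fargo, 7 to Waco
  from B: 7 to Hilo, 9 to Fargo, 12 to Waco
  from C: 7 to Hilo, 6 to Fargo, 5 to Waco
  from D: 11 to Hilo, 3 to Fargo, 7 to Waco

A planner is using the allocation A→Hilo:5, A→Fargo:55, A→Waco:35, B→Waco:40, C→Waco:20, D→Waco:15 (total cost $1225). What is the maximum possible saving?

Current plan cost = 5·4 + 55·5 + 35·7 + 40·12 + 20·5 + 15·7 = $1225.
Optimal plan:
  A→Fargo: 5 × $5 = $25
  A→Waco: 90 × $7 = $630
  B→Hilo: 5 × $7 = $35
  B→Fargo: 35 × $9 = $315
  C→Waco: 20 × $5 = $100
  D→Fargo: 15 × $3 = $45
Optimal cost = $1150.
Saving = 1225 − 1150 = $75.

75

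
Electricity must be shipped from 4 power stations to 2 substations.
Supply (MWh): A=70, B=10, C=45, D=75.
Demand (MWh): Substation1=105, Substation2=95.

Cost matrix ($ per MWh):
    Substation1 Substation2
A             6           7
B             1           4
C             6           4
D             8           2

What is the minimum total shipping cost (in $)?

810

Optimal allocation:
  A→Substation1: 70 × $6 = $420
  B→Substation1: 10 × $1 = $10
  C→Substation1: 25 × $6 = $150
  C→Substation2: 20 × $4 = $80
  D→Substation2: 75 × $2 = $150
Total = 420 + 10 + 150 + 80 + 150 = $810.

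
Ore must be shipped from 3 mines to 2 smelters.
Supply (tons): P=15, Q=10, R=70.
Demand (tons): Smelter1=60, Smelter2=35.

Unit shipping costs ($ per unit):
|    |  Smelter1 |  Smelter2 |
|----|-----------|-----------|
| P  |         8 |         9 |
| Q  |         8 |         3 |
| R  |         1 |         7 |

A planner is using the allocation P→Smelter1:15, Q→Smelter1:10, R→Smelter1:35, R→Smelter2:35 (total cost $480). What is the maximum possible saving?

185

Current plan cost = 15·8 + 10·8 + 35·1 + 35·7 = $480.
Optimal plan:
  P to Smelter2: 15 × $9 = $135
  Q to Smelter2: 10 × $3 = $30
  R to Smelter1: 60 × $1 = $60
  R to Smelter2: 10 × $7 = $70
Optimal cost = $295.
Saving = 480 − 295 = $185.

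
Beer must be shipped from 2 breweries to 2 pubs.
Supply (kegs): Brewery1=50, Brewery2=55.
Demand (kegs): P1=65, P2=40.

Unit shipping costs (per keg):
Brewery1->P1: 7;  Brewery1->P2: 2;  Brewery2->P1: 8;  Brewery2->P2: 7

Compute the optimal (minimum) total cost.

590

An optimal shipping plan:
  Brewery1→P1: 10 × 7 = 70
  Brewery1→P2: 40 × 2 = 80
  Brewery2→P1: 55 × 8 = 440
Total = 70 + 80 + 440 = 590.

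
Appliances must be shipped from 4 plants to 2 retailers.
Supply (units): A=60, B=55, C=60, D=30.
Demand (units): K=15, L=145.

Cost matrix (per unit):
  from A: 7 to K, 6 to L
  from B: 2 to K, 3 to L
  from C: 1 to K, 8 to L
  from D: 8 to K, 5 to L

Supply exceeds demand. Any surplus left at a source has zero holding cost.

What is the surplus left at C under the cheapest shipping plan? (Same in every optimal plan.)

45

An optimal plan:
  A->L: 60 × 6 = 360
  B->L: 55 × 3 = 165
  C->K: 15 × 1 = 15
  D->L: 30 × 5 = 150
Total cost = 690.
C ships 15 of its 60, leaving 45.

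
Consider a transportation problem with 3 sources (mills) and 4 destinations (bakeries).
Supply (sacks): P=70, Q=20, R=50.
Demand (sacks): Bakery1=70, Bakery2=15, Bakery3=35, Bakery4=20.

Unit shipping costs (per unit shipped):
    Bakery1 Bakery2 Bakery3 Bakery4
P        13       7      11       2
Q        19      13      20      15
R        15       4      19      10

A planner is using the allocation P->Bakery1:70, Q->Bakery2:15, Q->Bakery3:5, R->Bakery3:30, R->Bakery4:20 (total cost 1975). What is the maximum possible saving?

Current plan cost = 70·13 + 15·13 + 5·20 + 30·19 + 20·10 = 1975.
Optimal plan:
  P→Bakery1: 15 × 13 = 195
  P→Bakery3: 35 × 11 = 385
  P→Bakery4: 20 × 2 = 40
  Q→Bakery1: 20 × 19 = 380
  R→Bakery1: 35 × 15 = 525
  R→Bakery2: 15 × 4 = 60
Optimal cost = 1585.
Saving = 1975 − 1585 = 390.

390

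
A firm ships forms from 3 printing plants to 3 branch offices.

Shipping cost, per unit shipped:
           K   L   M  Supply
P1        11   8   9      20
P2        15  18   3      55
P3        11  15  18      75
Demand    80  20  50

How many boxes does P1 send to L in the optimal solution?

20

Optimal shipments:
  P1->L: 20 × 8 = 160
  P2->K: 5 × 15 = 75
  P2->M: 50 × 3 = 150
  P3->K: 75 × 11 = 825
Total cost = 1210.
So P1→L carries 20 boxes.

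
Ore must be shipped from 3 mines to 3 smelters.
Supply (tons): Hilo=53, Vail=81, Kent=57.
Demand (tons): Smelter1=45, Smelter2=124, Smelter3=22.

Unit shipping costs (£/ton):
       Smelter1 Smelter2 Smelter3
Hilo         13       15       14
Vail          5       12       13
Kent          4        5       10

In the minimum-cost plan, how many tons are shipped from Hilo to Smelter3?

22

The minimum-cost plan:
  Hilo to Smelter2: 31 × £15 = £465
  Hilo to Smelter3: 22 × £14 = £308
  Vail to Smelter1: 45 × £5 = £225
  Vail to Smelter2: 36 × £12 = £432
  Kent to Smelter2: 57 × £5 = £285
Total cost = £1715.
So Hilo→Smelter3 carries 22 tons.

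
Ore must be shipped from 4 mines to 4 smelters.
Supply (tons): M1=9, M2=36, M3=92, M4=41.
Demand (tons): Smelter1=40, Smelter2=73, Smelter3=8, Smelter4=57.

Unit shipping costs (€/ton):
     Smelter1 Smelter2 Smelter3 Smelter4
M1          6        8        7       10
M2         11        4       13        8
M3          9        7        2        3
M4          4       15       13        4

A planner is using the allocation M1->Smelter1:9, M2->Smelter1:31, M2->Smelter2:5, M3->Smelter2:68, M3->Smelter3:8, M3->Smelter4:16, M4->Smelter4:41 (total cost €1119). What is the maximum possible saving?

Current plan cost = 9·6 + 31·11 + 5·4 + 68·7 + 8·2 + 16·3 + 41·4 = €1119.
Optimal plan:
  M1–Smelter2: 9 × €8 = €72
  M2–Smelter2: 36 × €4 = €144
  M3–Smelter2: 28 × €7 = €196
  M3–Smelter3: 8 × €2 = €16
  M3–Smelter4: 56 × €3 = €168
  M4–Smelter1: 40 × €4 = €160
  M4–Smelter4: 1 × €4 = €4
Optimal cost = €760.
Saving = 1119 − 760 = €359.

359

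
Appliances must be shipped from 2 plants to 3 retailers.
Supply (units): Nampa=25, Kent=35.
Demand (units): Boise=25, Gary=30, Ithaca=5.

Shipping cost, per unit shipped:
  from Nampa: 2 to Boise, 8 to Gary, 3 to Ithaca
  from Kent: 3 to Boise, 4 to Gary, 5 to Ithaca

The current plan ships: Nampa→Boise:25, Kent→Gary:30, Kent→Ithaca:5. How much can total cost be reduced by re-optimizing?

5

Current plan cost = 25·2 + 30·4 + 5·5 = 195.
Optimal plan:
  Nampa->Boise: 20 × 2 = 40
  Nampa->Ithaca: 5 × 3 = 15
  Kent->Boise: 5 × 3 = 15
  Kent->Gary: 30 × 4 = 120
Optimal cost = 190.
Saving = 195 − 190 = 5.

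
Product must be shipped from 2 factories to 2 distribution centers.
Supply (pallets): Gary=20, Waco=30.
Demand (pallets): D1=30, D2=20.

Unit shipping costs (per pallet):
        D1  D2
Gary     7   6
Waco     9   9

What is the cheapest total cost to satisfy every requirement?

390

One minimum-cost allocation:
  Gary to D2: 20 × 6 = 120
  Waco to D1: 30 × 9 = 270
Total = 120 + 270 = 390.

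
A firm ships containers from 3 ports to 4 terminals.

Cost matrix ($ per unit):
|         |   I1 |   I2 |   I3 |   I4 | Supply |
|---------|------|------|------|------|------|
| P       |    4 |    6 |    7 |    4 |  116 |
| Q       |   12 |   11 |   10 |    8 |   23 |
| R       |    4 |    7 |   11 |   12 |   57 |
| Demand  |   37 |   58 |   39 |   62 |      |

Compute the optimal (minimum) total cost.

1106

Optimal allocation:
  P to I2: 38 × $6 = $228
  P to I3: 16 × $7 = $112
  P to I4: 62 × $4 = $248
  Q to I3: 23 × $10 = $230
  R to I1: 37 × $4 = $148
  R to I2: 20 × $7 = $140
Total = 228 + 112 + 248 + 230 + 148 + 140 = $1106.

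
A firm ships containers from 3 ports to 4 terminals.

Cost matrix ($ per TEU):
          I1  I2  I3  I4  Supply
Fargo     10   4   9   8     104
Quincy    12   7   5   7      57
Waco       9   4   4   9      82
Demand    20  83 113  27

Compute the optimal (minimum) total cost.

A cheapest plan:
  Fargo→I1: 20 × $10 = $200
  Fargo→I2: 83 × $4 = $332
  Fargo→I4: 1 × $8 = $8
  Quincy→I3: 31 × $5 = $155
  Quincy→I4: 26 × $7 = $182
  Waco→I3: 82 × $4 = $328
Total = 200 + 332 + 8 + 155 + 182 + 328 = $1205.
(Supply check: Fargo ships 104; Quincy ships 57; Waco ships 82.)

1205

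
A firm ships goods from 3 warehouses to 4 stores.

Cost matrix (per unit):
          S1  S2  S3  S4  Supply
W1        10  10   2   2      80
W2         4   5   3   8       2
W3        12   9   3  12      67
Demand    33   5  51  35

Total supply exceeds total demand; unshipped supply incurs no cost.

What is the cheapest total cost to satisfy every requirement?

572

An optimal shipping plan:
  W1→S1: 31 × 10 = 310
  W1→S3: 14 × 2 = 28
  W1→S4: 35 × 2 = 70
  W2→S1: 2 × 4 = 8
  W3→S2: 5 × 9 = 45
  W3→S3: 37 × 3 = 111
Total = 310 + 28 + 70 + 8 + 45 + 111 = 572.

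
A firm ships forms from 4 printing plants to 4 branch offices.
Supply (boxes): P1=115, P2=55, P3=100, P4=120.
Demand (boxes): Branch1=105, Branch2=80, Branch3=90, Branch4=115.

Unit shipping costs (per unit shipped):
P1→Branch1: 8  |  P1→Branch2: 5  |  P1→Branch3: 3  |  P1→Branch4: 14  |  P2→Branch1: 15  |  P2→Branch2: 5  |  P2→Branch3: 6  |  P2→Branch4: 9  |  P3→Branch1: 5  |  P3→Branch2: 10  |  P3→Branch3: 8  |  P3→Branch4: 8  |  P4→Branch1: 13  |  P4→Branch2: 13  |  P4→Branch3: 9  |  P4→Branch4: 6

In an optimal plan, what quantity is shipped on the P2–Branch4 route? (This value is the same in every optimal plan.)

0

Optimal shipments:
  P1 to Branch2: 25 boxes
  P1 to Branch3: 90 boxes
  P2 to Branch2: 55 boxes
  P3 to Branch1: 100 boxes
  P4 to Branch1: 5 boxes
  P4 to Branch4: 115 boxes
Total cost = 1925.
The route P2→Branch4 is not used.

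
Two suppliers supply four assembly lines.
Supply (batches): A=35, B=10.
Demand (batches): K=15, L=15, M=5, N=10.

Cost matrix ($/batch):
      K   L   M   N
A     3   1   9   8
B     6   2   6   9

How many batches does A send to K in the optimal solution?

Optimal shipments:
  A→K: 15 × $3 = $45
  A→L: 10 × $1 = $10
  A→N: 10 × $8 = $80
  B→L: 5 × $2 = $10
  B→M: 5 × $6 = $30
Total cost = $175.
So A→K carries 15 batches.

15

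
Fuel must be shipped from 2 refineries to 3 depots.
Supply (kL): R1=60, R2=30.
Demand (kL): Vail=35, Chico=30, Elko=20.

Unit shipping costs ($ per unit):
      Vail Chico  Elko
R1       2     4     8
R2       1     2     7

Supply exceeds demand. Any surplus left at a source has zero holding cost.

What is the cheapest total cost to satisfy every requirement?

290

An optimal shipping plan:
  R1→Vail: 35 × $2 = $70
  R1→Elko: 20 × $8 = $160
  R2→Chico: 30 × $2 = $60
Total = 70 + 160 + 60 = $290.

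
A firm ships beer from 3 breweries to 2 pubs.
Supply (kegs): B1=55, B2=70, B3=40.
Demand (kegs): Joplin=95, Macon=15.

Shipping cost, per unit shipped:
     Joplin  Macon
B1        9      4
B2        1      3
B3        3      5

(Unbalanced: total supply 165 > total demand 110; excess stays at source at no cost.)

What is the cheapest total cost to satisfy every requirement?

205

One minimum-cost allocation:
  B1–Macon: 15 × 4 = 60
  B2–Joplin: 70 × 1 = 70
  B3–Joplin: 25 × 3 = 75
Total = 60 + 70 + 75 = 205.
(Supply check: B1 ships 15; B2 ships 70; B3 ships 25.)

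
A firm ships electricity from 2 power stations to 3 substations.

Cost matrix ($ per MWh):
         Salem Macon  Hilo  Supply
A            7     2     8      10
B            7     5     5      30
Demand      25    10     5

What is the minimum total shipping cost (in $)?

220

An optimal shipping plan:
  A->Macon: 10 × $2 = $20
  B->Salem: 25 × $7 = $175
  B->Hilo: 5 × $5 = $25
Total = 20 + 175 + 25 = $220.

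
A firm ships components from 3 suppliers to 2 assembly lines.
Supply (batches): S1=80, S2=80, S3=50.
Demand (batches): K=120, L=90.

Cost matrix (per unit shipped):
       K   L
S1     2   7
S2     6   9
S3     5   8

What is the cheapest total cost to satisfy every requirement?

1160

An optimal shipping plan:
  S1→K: 80 batches
  S2→K: 40 batches
  S2→L: 40 batches
  S3→L: 50 batches
Total cost = 1160.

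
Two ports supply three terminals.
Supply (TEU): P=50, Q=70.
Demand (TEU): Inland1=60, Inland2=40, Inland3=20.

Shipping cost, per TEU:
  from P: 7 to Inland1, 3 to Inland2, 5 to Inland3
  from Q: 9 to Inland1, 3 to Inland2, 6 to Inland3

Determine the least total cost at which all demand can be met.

680

A cheapest plan:
  P–Inland1: 50 × 7 = 350
  Q–Inland1: 10 × 9 = 90
  Q–Inland2: 40 × 3 = 120
  Q–Inland3: 20 × 6 = 120
Total = 350 + 90 + 120 + 120 = 680.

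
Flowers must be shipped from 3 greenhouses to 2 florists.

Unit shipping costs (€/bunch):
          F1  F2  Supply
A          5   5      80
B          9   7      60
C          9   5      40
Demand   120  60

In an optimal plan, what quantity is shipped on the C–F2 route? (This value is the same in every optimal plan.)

40

The minimum-cost plan:
  A->F1: 80 × €5 = €400
  B->F1: 40 × €9 = €360
  B->F2: 20 × €7 = €140
  C->F2: 40 × €5 = €200
Total cost = €1100.
So C→F2 carries 40 bunches.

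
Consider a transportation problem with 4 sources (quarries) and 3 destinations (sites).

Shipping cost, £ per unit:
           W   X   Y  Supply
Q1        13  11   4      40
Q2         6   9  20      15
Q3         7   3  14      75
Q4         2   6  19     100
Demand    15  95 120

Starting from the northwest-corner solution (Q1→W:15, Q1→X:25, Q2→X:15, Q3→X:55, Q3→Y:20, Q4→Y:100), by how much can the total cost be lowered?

Current plan cost = 15·13 + 25·11 + 15·9 + 55·3 + 20·14 + 100·19 = £2950.
Optimal plan:
  Q1->Y: 40 × £4 = £160
  Q2->Y: 15 × £20 = £300
  Q3->X: 10 × £3 = £30
  Q3->Y: 65 × £14 = £910
  Q4->W: 15 × £2 = £30
  Q4->X: 85 × £6 = £510
Optimal cost = £1940.
Saving = 2950 − 1940 = £1010.

1010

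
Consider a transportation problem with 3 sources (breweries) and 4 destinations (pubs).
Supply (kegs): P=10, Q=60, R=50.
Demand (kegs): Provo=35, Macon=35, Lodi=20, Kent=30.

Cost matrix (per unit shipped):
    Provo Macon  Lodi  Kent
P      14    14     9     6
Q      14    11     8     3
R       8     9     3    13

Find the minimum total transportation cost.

860

A cheapest plan:
  P to Macon: 5 × 14 = 70
  P to Lodi: 5 × 9 = 45
  Q to Macon: 30 × 11 = 330
  Q to Kent: 30 × 3 = 90
  R to Provo: 35 × 8 = 280
  R to Lodi: 15 × 3 = 45
Total = 70 + 45 + 330 + 90 + 280 + 45 = 860.
(Supply check: P ships 10; Q ships 60; R ships 50.)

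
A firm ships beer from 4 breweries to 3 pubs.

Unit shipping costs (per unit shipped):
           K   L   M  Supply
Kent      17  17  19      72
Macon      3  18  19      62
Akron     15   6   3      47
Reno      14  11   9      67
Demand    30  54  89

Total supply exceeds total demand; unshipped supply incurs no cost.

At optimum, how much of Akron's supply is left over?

0

An optimal plan:
  Kent–L: 29 × 17 = 493
  Macon–K: 30 × 3 = 90
  Akron–M: 47 × 3 = 141
  Reno–L: 25 × 11 = 275
  Reno–M: 42 × 9 = 378
Total cost = 1377.
Akron ships 47 of its 47, leaving 0.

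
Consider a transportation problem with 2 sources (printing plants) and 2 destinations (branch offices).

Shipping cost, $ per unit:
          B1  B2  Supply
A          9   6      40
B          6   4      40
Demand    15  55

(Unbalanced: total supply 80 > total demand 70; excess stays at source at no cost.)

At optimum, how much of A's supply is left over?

10

Minimum-cost shipments:
  A->B2: 30 × $6 = $180
  B->B1: 15 × $6 = $90
  B->B2: 25 × $4 = $100
Total cost = $370.
A ships 30 of its 40, leaving 10.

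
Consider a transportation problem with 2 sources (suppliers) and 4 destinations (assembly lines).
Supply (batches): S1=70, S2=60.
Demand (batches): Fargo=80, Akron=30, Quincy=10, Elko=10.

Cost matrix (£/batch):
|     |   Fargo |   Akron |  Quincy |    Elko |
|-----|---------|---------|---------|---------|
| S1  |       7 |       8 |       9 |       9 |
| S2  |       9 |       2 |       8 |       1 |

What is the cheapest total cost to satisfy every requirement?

Optimal allocation:
  S1–Fargo: 70 batches
  S2–Fargo: 10 batches
  S2–Akron: 30 batches
  S2–Quincy: 10 batches
  S2–Elko: 10 batches
Total cost = £730.
(Supply check: S1 ships 70; S2 ships 60.)

730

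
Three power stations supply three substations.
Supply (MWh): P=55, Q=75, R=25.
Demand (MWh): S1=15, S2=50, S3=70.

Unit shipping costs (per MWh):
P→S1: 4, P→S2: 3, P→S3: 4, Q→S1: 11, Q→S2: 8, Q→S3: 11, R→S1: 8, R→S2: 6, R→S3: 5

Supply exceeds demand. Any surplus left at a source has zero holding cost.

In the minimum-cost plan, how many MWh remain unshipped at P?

0

Minimum-cost shipments:
  P->S1: 10 MWh
  P->S3: 45 MWh
  Q->S1: 5 MWh
  Q->S2: 50 MWh
  R->S3: 25 MWh
Total cost = 800.
P ships 55 of its 55, leaving 0.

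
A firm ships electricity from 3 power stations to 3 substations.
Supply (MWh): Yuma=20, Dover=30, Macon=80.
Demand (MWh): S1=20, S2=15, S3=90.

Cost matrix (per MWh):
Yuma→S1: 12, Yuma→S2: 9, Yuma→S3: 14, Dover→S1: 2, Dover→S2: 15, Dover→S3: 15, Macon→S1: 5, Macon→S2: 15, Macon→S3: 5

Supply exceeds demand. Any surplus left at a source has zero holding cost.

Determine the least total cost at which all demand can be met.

A cheapest plan:
  Yuma to S2: 15 MWh
  Yuma to S3: 5 MWh
  Dover to S1: 20 MWh
  Dover to S3: 5 MWh
  Macon to S3: 80 MWh
Total cost = 720.
(Supply check: Yuma ships 20; Dover ships 25; Macon ships 80.)

720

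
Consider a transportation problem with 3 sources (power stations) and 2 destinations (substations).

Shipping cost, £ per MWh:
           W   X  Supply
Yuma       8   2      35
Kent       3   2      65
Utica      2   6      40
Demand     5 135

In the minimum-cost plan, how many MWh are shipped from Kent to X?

65

Optimal shipments:
  Yuma→X: 35 × £2 = £70
  Kent→X: 65 × £2 = £130
  Utica→W: 5 × £2 = £10
  Utica→X: 35 × £6 = £210
Total cost = £420.
So Kent→X carries 65 MWh.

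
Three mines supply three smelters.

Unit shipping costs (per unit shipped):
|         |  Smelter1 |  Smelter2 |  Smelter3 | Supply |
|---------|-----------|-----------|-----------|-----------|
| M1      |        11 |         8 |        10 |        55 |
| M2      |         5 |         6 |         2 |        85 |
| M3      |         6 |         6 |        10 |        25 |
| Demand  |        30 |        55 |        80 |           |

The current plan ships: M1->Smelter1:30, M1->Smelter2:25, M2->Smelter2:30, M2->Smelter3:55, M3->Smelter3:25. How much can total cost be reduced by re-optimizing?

Current plan cost = 30·11 + 25·8 + 30·6 + 55·2 + 25·10 = 1070.
Optimal plan:
  M1->Smelter2: 55 tons
  M2->Smelter1: 5 tons
  M2->Smelter3: 80 tons
  M3->Smelter1: 25 tons
Optimal cost = 775.
Saving = 1070 − 775 = 295.

295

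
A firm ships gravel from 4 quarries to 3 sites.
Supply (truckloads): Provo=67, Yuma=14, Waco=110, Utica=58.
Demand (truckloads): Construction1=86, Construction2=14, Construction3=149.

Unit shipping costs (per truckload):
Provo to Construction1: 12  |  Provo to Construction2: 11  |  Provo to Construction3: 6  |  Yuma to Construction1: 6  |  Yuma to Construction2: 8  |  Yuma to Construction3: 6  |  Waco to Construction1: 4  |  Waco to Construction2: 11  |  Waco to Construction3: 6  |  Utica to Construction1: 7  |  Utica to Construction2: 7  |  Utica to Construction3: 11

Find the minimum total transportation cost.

One minimum-cost allocation:
  Provo->Construction3: 67 truckloads
  Yuma->Construction3: 14 truckloads
  Waco->Construction1: 42 truckloads
  Waco->Construction3: 68 truckloads
  Utica->Construction1: 44 truckloads
  Utica->Construction2: 14 truckloads
Total cost = 1468.

1468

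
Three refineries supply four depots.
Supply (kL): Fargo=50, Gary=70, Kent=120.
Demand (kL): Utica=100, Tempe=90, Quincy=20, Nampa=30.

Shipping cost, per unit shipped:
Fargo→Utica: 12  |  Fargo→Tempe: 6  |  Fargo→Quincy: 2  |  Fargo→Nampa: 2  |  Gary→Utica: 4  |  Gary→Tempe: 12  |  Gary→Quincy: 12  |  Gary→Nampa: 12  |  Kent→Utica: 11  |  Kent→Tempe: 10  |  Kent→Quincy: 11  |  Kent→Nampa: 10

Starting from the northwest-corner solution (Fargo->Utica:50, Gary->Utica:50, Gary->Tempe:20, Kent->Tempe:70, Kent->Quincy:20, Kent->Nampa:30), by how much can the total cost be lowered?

Current plan cost = 50·12 + 50·4 + 20·12 + 70·10 + 20·11 + 30·10 = 2260.
Optimal plan:
  Fargo→Quincy: 20 kL
  Fargo→Nampa: 30 kL
  Gary→Utica: 70 kL
  Kent→Utica: 30 kL
  Kent→Tempe: 90 kL
Optimal cost = 1610.
Saving = 2260 − 1610 = 650.

650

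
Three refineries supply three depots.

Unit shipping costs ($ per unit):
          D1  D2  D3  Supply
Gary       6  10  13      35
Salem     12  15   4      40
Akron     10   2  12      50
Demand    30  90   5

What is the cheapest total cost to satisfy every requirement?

A cheapest plan:
  Gary→D1: 30 × $6 = $180
  Gary→D2: 5 × $10 = $50
  Salem→D2: 35 × $15 = $525
  Salem→D3: 5 × $4 = $20
  Akron→D2: 50 × $2 = $100
Total = 180 + 50 + 525 + 20 + 100 = $875.

875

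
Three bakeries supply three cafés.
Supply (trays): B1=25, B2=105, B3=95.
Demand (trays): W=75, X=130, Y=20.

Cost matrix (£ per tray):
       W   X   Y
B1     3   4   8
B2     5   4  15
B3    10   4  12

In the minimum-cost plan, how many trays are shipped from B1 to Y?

The minimum-cost plan:
  B1–W: 5 trays
  B1–Y: 20 trays
  B2–W: 70 trays
  B2–X: 35 trays
  B3–X: 95 trays
Total cost = £1045.
So B1→Y carries 20 trays.

20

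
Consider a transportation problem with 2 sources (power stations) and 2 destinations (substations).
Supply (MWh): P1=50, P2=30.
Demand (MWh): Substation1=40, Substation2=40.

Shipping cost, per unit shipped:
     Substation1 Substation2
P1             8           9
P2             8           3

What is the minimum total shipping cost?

500

One minimum-cost allocation:
  P1–Substation1: 40 × 8 = 320
  P1–Substation2: 10 × 9 = 90
  P2–Substation2: 30 × 3 = 90
Total = 320 + 90 + 90 = 500.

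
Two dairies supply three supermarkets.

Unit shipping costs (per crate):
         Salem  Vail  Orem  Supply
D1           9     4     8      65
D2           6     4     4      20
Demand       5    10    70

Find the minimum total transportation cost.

565

An optimal shipping plan:
  D1–Salem: 5 × 9 = 45
  D1–Vail: 10 × 4 = 40
  D1–Orem: 50 × 8 = 400
  D2–Orem: 20 × 4 = 80
Total = 45 + 40 + 400 + 80 = 565.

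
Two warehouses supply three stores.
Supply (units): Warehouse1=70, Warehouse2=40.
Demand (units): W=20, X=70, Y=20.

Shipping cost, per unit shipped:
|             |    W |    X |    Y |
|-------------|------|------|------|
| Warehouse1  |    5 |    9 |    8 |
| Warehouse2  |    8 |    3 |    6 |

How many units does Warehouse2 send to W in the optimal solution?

Solving gives:
  Warehouse1 to W: 20 units
  Warehouse1 to X: 30 units
  Warehouse1 to Y: 20 units
  Warehouse2 to X: 40 units
Total cost = 650.
The route Warehouse2→W is not used.

0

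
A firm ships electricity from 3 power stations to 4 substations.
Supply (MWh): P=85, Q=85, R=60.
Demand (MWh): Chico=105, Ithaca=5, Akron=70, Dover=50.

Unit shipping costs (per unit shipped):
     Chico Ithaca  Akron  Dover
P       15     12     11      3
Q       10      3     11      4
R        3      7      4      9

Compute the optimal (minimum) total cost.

One minimum-cost allocation:
  P->Akron: 35 × 11 = 385
  P->Dover: 50 × 3 = 150
  Q->Chico: 80 × 10 = 800
  Q->Ithaca: 5 × 3 = 15
  R->Chico: 25 × 3 = 75
  R->Akron: 35 × 4 = 140
Total = 385 + 150 + 800 + 15 + 75 + 140 = 1565.
(Supply check: P ships 85; Q ships 85; R ships 60.)

1565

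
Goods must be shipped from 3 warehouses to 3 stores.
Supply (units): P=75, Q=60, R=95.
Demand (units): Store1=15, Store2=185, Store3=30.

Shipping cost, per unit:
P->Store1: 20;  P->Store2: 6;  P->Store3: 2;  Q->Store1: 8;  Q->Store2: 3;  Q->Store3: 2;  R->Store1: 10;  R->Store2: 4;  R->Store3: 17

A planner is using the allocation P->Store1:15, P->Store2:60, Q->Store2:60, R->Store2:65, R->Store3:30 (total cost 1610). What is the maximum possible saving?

Current plan cost = 15·20 + 60·6 + 60·3 + 65·4 + 30·17 = 1610.
Optimal plan:
  P to Store2: 45 units
  P to Store3: 30 units
  Q to Store1: 15 units
  Q to Store2: 45 units
  R to Store2: 95 units
Optimal cost = 965.
Saving = 1610 − 965 = 645.

645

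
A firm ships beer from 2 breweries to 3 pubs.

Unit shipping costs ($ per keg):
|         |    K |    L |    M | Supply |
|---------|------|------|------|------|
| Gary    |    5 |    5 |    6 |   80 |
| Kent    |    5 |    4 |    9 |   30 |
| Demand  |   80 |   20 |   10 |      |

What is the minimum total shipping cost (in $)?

An optimal shipping plan:
  Gary→K: 70 kegs
  Gary→M: 10 kegs
  Kent→K: 10 kegs
  Kent→L: 20 kegs
Total cost = $540.
(Supply check: Gary ships 80; Kent ships 30.)

540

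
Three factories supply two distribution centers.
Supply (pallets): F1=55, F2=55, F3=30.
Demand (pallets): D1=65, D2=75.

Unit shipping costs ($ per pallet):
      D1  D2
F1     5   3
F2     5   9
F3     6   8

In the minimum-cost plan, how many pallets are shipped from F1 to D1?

The minimum-cost plan:
  F1->D2: 55 × $3 = $165
  F2->D1: 55 × $5 = $275
  F3->D1: 10 × $6 = $60
  F3->D2: 20 × $8 = $160
Total cost = $660.
The route F1→D1 is not used.

0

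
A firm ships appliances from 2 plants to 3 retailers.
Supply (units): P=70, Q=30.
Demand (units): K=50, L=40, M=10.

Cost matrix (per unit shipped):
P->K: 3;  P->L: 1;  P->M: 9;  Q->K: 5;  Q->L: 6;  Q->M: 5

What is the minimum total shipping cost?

280

Optimal allocation:
  P to K: 30 × 3 = 90
  P to L: 40 × 1 = 40
  Q to K: 20 × 5 = 100
  Q to M: 10 × 5 = 50
Total = 90 + 40 + 100 + 50 = 280.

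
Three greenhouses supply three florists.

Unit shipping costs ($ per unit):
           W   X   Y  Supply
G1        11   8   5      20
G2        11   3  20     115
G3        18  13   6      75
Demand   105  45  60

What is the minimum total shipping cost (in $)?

1755

Optimal allocation:
  G1→W: 20 × $11 = $220
  G2→W: 70 × $11 = $770
  G2→X: 45 × $3 = $135
  G3→W: 15 × $18 = $270
  G3→Y: 60 × $6 = $360
Total = 220 + 770 + 135 + 270 + 360 = $1755.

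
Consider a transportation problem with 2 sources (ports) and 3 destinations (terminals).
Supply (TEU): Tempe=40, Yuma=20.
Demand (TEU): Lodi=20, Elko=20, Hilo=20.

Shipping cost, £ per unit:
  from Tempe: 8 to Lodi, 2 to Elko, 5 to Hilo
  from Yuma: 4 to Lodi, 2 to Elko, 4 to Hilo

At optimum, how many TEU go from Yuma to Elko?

0

Optimal shipments:
  Tempe->Elko: 20 × £2 = £40
  Tempe->Hilo: 20 × £5 = £100
  Yuma->Lodi: 20 × £4 = £80
Total cost = £220.
The route Yuma→Elko is not used.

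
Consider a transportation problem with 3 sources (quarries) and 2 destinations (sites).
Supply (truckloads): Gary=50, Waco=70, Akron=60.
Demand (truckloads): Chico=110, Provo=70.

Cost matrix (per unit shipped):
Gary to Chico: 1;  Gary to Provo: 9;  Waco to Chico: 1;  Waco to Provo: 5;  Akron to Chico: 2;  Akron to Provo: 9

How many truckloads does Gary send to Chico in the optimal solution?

50

Optimal shipments:
  Gary->Chico: 50 × 1 = 50
  Waco->Provo: 70 × 5 = 350
  Akron->Chico: 60 × 2 = 120
Total cost = 520.
So Gary→Chico carries 50 truckloads.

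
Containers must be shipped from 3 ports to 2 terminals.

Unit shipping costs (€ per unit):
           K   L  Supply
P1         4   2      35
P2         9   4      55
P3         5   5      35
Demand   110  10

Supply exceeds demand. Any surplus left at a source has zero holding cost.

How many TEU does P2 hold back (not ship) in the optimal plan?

5

An optimal plan:
  P1→K: 35 × €4 = €140
  P2→K: 40 × €9 = €360
  P2→L: 10 × €4 = €40
  P3→K: 35 × €5 = €175
Total cost = €715.
P2 ships 50 of its 55, leaving 5.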